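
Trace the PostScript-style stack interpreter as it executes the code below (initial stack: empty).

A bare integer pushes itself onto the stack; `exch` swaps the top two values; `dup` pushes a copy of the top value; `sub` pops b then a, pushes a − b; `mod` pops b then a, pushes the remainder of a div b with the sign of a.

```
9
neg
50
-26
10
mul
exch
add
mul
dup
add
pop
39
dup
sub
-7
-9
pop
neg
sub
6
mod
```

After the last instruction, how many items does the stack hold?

9     9
neg   -9
50    -9 50
-26   -9 50 -26
10    -9 50 -26 10
mul   -9 50 -260
exch  -9 -260 50
add   -9 -210
mul   1890
dup   1890 1890
add   3780
pop   (empty)
39    39
dup   39 39
sub   0
-7    0 -7
-9    0 -7 -9
pop   0 -7
neg   0 7
sub   -7
6     -7 6
mod   -1

1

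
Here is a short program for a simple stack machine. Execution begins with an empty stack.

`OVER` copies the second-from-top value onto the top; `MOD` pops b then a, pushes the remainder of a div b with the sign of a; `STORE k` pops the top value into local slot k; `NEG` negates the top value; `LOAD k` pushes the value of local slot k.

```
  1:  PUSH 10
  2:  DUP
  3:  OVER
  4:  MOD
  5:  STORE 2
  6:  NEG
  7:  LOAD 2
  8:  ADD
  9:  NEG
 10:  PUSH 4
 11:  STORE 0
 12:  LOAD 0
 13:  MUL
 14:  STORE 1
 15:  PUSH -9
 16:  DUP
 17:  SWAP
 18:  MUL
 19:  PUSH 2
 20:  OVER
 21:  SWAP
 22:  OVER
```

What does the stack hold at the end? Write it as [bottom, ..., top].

PUSH 10  10
DUP      10 10
OVER     10 10 10
MOD      10 0
STORE 2  10
NEG      -10
LOAD 2   -10 0
ADD      -10
NEG      10
PUSH 4   10 4
STORE 0  10
LOAD 0   10 4
MUL      40
STORE 1  (empty)
PUSH -9  -9
DUP      -9 -9
SWAP     -9 -9
MUL      81
PUSH 2   81 2
OVER     81 2 81
SWAP     81 81 2
OVER     81 81 2 81

[81, 81, 2, 81]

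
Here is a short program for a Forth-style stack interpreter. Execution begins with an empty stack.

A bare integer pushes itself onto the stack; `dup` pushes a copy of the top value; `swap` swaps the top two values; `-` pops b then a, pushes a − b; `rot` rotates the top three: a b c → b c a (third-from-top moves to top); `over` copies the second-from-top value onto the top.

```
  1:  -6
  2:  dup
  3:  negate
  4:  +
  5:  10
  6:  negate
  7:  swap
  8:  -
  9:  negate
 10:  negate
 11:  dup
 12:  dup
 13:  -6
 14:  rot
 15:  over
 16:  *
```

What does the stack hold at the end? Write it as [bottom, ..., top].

[-10, -10, -6, 60]

-6     -> -6
dup    -> -6 -6
negate -> -6 6
+      -> 0
10     -> 0 10
negate -> 0 -10
swap   -> -10 0
-      -> -10
negate -> 10
negate -> -10
dup    -> -10 -10
dup    -> -10 -10 -10
-6     -> -10 -10 -10 -6
rot    -> -10 -10 -6 -10
over   -> -10 -10 -6 -10 -6
*      -> -10 -10 -6 60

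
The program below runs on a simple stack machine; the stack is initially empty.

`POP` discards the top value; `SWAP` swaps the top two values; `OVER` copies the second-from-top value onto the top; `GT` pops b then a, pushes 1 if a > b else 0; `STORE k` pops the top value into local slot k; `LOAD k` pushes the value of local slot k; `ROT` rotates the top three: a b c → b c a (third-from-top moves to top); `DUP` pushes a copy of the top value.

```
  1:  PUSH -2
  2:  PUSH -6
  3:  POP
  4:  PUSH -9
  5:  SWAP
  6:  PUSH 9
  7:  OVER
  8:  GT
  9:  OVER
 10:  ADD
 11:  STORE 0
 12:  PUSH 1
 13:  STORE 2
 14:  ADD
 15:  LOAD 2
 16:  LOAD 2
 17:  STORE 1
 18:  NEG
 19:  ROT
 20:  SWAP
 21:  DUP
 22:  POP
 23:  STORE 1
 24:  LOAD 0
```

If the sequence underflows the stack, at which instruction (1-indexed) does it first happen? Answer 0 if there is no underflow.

PUSH -2  -2
PUSH -6  -2 -6
POP      -2
PUSH -9  -2 -9
SWAP     -9 -2
PUSH 9   -9 -2 9
OVER     -9 -2 9 -2
GT       -9 -2 1
OVER     -9 -2 1 -2
ADD      -9 -2 -1
STORE 0  -9 -2
PUSH 1   -9 -2 1
STORE 2  -9 -2
ADD      -11
LOAD 2   -11 1
LOAD 2   -11 1 1
STORE 1  -11 1
NEG      -11 -1
ROT  — needs 3 operands, stack has 2 → underflow

19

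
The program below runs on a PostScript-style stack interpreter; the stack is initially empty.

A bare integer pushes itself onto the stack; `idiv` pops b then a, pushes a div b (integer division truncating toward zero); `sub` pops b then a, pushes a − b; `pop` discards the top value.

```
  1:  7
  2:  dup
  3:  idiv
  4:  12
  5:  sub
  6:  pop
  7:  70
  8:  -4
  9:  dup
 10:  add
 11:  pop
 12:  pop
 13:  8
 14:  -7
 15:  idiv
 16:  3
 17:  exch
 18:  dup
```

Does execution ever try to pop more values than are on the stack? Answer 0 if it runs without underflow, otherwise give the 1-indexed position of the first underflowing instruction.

0

7     7
dup   7 7
idiv  1
12    1 12
sub   -11
pop   (empty)
70    70
-4    70 -4
dup   70 -4 -4
add   70 -8
pop   70
pop   (empty)
8     8
-7    8 -7
idiv  -1
3     -1 3
exch  3 -1
dup   3 -1 -1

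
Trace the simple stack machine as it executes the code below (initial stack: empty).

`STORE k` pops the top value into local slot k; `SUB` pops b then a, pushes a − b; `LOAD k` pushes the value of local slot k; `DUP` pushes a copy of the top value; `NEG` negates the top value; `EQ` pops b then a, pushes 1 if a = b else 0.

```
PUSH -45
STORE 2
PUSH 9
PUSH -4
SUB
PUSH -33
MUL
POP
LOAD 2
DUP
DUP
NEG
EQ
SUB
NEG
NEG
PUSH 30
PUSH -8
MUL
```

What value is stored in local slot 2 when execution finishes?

-45

PUSH -45 : [-45]
STORE 2  : []
PUSH 9   : [9]
PUSH -4  : [9, -4]
SUB      : [13]
PUSH -33 : [13, -33]
MUL      : [-429]
POP      : []
LOAD 2   : [-45]
DUP      : [-45, -45]
DUP      : [-45, -45, -45]
NEG      : [-45, -45, 45]
EQ       : [-45, 0]
SUB      : [-45]
NEG      : [45]
NEG      : [-45]
PUSH 30  : [-45, 30]
PUSH -8  : [-45, 30, -8]
MUL      : [-45, -240]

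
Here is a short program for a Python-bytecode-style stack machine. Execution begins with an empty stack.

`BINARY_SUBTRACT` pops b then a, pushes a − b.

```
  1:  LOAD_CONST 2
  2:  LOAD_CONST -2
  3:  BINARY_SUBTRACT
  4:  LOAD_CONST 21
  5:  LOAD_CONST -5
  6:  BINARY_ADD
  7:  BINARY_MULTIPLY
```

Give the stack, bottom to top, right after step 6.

LOAD_CONST 2     [2]
LOAD_CONST -2    [2, -2]
BINARY_SUBTRACT  [4]
LOAD_CONST 21    [4, 21]
LOAD_CONST -5    [4, 21, -5]
BINARY_ADD       [4, 16]

[4, 16]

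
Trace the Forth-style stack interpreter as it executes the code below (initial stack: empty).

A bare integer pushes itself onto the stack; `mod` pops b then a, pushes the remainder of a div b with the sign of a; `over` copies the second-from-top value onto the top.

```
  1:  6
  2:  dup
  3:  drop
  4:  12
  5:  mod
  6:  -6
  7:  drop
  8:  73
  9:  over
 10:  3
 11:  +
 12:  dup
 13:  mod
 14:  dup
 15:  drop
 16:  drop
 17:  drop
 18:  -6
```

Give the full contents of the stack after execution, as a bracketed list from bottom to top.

6    → [6]
dup  → [6, 6]
drop → [6]
12   → [6, 12]
mod  → [6]
-6   → [6, -6]
drop → [6]
73   → [6, 73]
over → [6, 73, 6]
3    → [6, 73, 6, 3]
+    → [6, 73, 9]
dup  → [6, 73, 9, 9]
mod  → [6, 73, 0]
dup  → [6, 73, 0, 0]
drop → [6, 73, 0]
drop → [6, 73]
drop → [6]
-6   → [6, -6]

[6, -6]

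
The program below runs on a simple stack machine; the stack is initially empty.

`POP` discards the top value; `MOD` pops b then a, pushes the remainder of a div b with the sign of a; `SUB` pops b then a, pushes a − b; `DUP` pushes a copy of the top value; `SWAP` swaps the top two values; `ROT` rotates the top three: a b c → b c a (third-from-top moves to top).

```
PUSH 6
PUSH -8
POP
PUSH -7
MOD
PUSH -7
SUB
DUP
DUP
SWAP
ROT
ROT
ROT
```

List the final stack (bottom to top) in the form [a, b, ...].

PUSH 6  : [6]
PUSH -8 : [6, -8]
POP     : [6]
PUSH -7 : [6, -7]
MOD     : [6]
PUSH -7 : [6, -7]
SUB     : [13]
DUP     : [13, 13]
DUP     : [13, 13, 13]
SWAP    : [13, 13, 13]
ROT     : [13, 13, 13]
ROT     : [13, 13, 13]
ROT     : [13, 13, 13]

[13, 13, 13]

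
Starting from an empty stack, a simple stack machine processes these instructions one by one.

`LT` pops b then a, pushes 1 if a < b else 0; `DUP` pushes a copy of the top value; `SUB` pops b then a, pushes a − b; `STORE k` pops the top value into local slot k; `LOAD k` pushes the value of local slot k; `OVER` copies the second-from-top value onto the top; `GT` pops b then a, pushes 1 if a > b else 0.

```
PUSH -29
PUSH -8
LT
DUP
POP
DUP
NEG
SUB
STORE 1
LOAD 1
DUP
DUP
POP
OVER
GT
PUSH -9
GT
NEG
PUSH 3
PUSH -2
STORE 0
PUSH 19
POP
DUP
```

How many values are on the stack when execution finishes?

PUSH -29 → [-29]
PUSH -8  → [-29, -8]
LT       → [1]
DUP      → [1, 1]
POP      → [1]
DUP      → [1, 1]
NEG      → [1, -1]
SUB      → [2]
STORE 1  → []
LOAD 1   → [2]
DUP      → [2, 2]
DUP      → [2, 2, 2]
POP      → [2, 2]
OVER     → [2, 2, 2]
GT       → [2, 0]
PUSH -9  → [2, 0, -9]
GT       → [2, 1]
NEG      → [2, -1]
PUSH 3   → [2, -1, 3]
PUSH -2  → [2, -1, 3, -2]
STORE 0  → [2, -1, 3]
PUSH 19  → [2, -1, 3, 19]
POP      → [2, -1, 3]
DUP      → [2, -1, 3, 3]

4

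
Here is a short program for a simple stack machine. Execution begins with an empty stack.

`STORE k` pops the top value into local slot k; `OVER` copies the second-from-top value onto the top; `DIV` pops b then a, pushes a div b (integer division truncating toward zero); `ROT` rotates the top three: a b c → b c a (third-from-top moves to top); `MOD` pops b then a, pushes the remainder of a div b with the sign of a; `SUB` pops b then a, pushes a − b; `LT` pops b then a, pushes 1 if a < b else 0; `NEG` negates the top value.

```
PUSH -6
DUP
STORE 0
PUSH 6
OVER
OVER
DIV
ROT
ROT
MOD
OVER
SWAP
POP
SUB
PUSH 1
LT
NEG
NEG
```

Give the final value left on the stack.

1

PUSH -6 : [-6]
DUP     : [-6, -6]
STORE 0 : [-6]
PUSH 6  : [-6, 6]
OVER    : [-6, 6, -6]
OVER    : [-6, 6, -6, 6]
DIV     : [-6, 6, -1]
ROT     : [6, -1, -6]
ROT     : [-1, -6, 6]
MOD     : [-1, 0]
OVER    : [-1, 0, -1]
SWAP    : [-1, -1, 0]
POP     : [-1, -1]
SUB     : [0]
PUSH 1  : [0, 1]
LT      : [1]
NEG     : [-1]
NEG     : [1]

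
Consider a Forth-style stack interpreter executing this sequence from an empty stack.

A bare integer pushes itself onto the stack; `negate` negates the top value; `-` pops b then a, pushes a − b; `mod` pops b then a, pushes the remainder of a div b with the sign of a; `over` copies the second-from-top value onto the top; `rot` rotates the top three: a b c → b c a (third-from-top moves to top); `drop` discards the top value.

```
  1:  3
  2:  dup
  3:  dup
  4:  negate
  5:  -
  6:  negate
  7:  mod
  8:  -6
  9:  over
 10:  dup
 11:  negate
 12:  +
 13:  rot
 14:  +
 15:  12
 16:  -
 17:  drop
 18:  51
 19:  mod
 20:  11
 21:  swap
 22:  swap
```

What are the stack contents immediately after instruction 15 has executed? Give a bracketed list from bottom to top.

3       [3]
dup     [3, 3]
dup     [3, 3, 3]
negate  [3, 3, -3]
-       [3, 6]
negate  [3, -6]
mod     [3]
-6      [3, -6]
over    [3, -6, 3]
dup     [3, -6, 3, 3]
negate  [3, -6, 3, -3]
+       [3, -6, 0]
rot     [-6, 0, 3]
+       [-6, 3]
12      [-6, 3, 12]

[-6, 3, 12]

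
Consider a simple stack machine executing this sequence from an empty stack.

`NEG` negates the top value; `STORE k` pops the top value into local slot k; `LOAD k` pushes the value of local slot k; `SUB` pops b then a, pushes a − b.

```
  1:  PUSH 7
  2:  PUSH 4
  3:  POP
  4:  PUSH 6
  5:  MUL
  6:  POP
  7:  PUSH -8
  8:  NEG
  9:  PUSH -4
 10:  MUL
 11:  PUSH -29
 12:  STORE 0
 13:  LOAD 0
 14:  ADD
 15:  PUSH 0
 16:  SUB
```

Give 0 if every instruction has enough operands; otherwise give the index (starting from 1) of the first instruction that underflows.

PUSH 7   -> 7
PUSH 4   -> 7 4
POP      -> 7
PUSH 6   -> 7 6
MUL      -> 42
POP      -> (empty)
PUSH -8  -> -8
NEG      -> 8
PUSH -4  -> 8 -4
MUL      -> -32
PUSH -29 -> -32 -29
STORE 0  -> -32
LOAD 0   -> -32 -29
ADD      -> -61
PUSH 0   -> -61 0
SUB      -> -61

0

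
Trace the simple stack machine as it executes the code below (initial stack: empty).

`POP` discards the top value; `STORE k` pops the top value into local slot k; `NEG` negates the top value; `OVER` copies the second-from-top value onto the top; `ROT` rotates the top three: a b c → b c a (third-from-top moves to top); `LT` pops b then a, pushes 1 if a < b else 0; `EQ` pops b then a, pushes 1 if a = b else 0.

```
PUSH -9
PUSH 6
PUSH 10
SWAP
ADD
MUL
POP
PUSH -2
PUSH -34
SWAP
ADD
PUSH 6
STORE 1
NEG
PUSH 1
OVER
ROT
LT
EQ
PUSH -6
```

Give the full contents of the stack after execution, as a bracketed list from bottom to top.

PUSH -9  → [-9]
PUSH 6   → [-9, 6]
PUSH 10  → [-9, 6, 10]
SWAP     → [-9, 10, 6]
ADD      → [-9, 16]
MUL      → [-144]
POP      → []
PUSH -2  → [-2]
PUSH -34 → [-2, -34]
SWAP     → [-34, -2]
ADD      → [-36]
PUSH 6   → [-36, 6]
STORE 1  → [-36]
NEG      → [36]
PUSH 1   → [36, 1]
OVER     → [36, 1, 36]
ROT      → [1, 36, 36]
LT       → [1, 0]
EQ       → [0]
PUSH -6  → [0, -6]

[0, -6]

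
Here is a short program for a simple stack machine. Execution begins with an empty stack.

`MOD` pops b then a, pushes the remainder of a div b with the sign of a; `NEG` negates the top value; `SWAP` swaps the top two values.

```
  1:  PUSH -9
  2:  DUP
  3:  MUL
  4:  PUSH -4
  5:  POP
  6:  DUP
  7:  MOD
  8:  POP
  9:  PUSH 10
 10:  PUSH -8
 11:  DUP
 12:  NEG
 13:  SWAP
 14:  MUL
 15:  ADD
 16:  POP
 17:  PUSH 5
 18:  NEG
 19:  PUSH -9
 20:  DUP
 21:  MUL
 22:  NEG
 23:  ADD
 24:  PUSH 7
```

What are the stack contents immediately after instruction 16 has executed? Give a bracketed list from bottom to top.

PUSH -9 → -9
DUP     → -9 -9
MUL     → 81
PUSH -4 → 81 -4
POP     → 81
DUP     → 81 81
MOD     → 0
POP     → (empty)
PUSH 10 → 10
PUSH -8 → 10 -8
DUP     → 10 -8 -8
NEG     → 10 -8 8
SWAP    → 10 8 -8
MUL     → 10 -64
ADD     → -54
POP     → (empty)

[]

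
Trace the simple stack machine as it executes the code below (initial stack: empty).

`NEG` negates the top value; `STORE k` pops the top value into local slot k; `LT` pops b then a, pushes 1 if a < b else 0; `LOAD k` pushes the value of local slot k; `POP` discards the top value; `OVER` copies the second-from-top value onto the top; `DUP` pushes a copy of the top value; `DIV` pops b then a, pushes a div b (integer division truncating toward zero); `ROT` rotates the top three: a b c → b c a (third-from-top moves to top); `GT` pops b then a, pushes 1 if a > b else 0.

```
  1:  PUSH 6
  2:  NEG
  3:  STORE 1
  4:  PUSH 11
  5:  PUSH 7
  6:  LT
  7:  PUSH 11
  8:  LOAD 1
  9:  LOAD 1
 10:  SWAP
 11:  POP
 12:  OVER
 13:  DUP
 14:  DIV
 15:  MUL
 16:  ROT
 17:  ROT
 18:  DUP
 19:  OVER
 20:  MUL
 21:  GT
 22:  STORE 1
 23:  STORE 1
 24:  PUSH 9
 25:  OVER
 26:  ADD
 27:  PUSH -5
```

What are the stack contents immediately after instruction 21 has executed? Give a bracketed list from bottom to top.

PUSH 6  -> [6]
NEG     -> [-6]
STORE 1 -> []
PUSH 11 -> [11]
PUSH 7  -> [11, 7]
LT      -> [0]
PUSH 11 -> [0, 11]
LOAD 1  -> [0, 11, -6]
LOAD 1  -> [0, 11, -6, -6]
SWAP    -> [0, 11, -6, -6]
POP     -> [0, 11, -6]
OVER    -> [0, 11, -6, 11]
DUP     -> [0, 11, -6, 11, 11]
DIV     -> [0, 11, -6, 1]
MUL     -> [0, 11, -6]
ROT     -> [11, -6, 0]
ROT     -> [-6, 0, 11]
DUP     -> [-6, 0, 11, 11]
OVER    -> [-6, 0, 11, 11, 11]
MUL     -> [-6, 0, 11, 121]
GT      -> [-6, 0, 0]

[-6, 0, 0]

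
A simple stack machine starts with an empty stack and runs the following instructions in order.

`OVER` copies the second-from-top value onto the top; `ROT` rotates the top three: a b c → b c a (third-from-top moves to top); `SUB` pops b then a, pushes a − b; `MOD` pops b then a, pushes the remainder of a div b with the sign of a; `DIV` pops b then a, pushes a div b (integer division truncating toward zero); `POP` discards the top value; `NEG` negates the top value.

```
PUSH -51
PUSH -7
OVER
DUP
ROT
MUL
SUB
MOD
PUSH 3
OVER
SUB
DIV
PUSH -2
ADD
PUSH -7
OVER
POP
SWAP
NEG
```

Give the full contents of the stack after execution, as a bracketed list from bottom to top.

PUSH -51 → -51
PUSH -7  → -51 -7
OVER     → -51 -7 -51
DUP      → -51 -7 -51 -51
ROT      → -51 -51 -51 -7
MUL      → -51 -51 357
SUB      → -51 -408
MOD      → -51
PUSH 3   → -51 3
OVER     → -51 3 -51
SUB      → -51 54
DIV      → 0
PUSH -2  → 0 -2
ADD      → -2
PUSH -7  → -2 -7
OVER     → -2 -7 -2
POP      → -2 -7
SWAP     → -7 -2
NEG      → -7 2

[-7, 2]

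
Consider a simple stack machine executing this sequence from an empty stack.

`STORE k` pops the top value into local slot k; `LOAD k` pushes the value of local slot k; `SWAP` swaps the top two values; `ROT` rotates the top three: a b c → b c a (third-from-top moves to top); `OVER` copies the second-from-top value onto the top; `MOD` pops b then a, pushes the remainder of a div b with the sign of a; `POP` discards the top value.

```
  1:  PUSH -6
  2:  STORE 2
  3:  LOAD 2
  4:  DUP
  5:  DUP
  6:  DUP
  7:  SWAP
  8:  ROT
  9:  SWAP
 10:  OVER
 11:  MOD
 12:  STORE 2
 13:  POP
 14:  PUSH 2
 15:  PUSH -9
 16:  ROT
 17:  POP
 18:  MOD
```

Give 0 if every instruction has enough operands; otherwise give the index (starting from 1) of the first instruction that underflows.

PUSH -6  [-6]
STORE 2  []
LOAD 2   [-6]
DUP      [-6, -6]
DUP      [-6, -6, -6]
DUP      [-6, -6, -6, -6]
SWAP     [-6, -6, -6, -6]
ROT      [-6, -6, -6, -6]
SWAP     [-6, -6, -6, -6]
OVER     [-6, -6, -6, -6, -6]
MOD      [-6, -6, -6, 0]
STORE 2  [-6, -6, -6]
POP      [-6, -6]
PUSH 2   [-6, -6, 2]
PUSH -9  [-6, -6, 2, -9]
ROT      [-6, 2, -9, -6]
POP      [-6, 2, -9]
MOD      [-6, 2]

0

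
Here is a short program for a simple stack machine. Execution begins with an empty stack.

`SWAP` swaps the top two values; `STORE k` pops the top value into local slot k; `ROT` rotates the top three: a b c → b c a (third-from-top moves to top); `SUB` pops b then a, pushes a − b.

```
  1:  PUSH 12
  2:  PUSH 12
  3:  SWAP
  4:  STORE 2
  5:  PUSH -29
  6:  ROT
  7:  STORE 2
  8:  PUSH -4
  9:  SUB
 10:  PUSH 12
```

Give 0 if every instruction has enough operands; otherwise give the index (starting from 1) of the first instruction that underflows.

PUSH 12  : [12]
PUSH 12  : [12, 12]
SWAP     : [12, 12]
STORE 2  : [12]
PUSH -29 : [12, -29]
ROT  — needs 3 operands, stack has 2 → underflow

6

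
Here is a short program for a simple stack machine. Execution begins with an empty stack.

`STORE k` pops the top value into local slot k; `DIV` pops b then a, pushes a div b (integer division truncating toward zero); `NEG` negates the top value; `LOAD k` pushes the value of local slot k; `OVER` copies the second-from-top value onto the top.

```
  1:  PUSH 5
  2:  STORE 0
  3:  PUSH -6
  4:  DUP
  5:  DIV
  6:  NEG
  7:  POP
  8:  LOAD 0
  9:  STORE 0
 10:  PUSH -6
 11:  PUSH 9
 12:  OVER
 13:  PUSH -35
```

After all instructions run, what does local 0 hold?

5

PUSH 5    5
STORE 0   (empty)
PUSH -6   -6
DUP       -6 -6
DIV       1
NEG       -1
POP       (empty)
LOAD 0    5
STORE 0   (empty)
PUSH -6   -6
PUSH 9    -6 9
OVER      -6 9 -6
PUSH -35  -6 9 -6 -35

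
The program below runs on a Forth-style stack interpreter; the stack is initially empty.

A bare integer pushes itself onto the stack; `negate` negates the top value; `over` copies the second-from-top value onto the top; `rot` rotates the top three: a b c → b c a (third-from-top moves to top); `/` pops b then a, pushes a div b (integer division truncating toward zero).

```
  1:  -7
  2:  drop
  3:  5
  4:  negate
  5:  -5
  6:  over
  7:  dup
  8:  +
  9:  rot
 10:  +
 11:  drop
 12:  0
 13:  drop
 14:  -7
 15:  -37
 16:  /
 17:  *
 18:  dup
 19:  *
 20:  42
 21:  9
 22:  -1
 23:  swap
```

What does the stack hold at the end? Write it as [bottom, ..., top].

-7     → [-7]
drop   → []
5      → [5]
negate → [-5]
-5     → [-5, -5]
over   → [-5, -5, -5]
dup    → [-5, -5, -5, -5]
+      → [-5, -5, -10]
rot    → [-5, -10, -5]
+      → [-5, -15]
drop   → [-5]
0      → [-5, 0]
drop   → [-5]
-7     → [-5, -7]
-37    → [-5, -7, -37]
/      → [-5, 0]
*      → [0]
dup    → [0, 0]
*      → [0]
42     → [0, 42]
9      → [0, 42, 9]
-1     → [0, 42, 9, -1]
swap   → [0, 42, -1, 9]

[0, 42, -1, 9]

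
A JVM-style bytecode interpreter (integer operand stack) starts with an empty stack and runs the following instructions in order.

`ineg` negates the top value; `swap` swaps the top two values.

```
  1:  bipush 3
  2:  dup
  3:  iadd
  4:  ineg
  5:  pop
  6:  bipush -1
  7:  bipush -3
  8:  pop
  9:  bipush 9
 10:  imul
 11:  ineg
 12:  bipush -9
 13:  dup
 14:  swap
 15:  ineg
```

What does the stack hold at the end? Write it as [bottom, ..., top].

bipush 3  → 3
dup       → 3 3
iadd      → 6
ineg      → -6
pop       → (empty)
bipush -1 → -1
bipush -3 → -1 -3
pop       → -1
bipush 9  → -1 9
imul      → -9
ineg      → 9
bipush -9 → 9 -9
dup       → 9 -9 -9
swap      → 9 -9 -9
ineg      → 9 -9 9

[9, -9, 9]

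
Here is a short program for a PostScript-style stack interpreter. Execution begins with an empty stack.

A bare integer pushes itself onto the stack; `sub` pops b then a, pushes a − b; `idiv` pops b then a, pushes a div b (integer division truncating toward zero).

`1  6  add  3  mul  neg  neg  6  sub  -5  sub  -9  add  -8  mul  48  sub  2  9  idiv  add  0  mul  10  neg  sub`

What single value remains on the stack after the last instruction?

1     1
6     1 6
add   7
3     7 3
mul   21
neg   -21
neg   21
6     21 6
sub   15
-5    15 -5
sub   20
-9    20 -9
add   11
-8    11 -8
mul   -88
48    -88 48
sub   -136
2     -136 2
9     -136 2 9
idiv  -136 0
add   -136
0     -136 0
mul   0
10    0 10
neg   0 -10
sub   10

10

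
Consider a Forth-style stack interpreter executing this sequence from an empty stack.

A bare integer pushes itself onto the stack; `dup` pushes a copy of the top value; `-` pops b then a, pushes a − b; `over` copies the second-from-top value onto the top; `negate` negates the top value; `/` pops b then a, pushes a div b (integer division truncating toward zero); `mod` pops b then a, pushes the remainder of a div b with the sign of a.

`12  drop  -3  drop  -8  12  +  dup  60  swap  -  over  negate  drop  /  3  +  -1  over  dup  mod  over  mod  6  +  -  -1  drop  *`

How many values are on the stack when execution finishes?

12      12
drop    (empty)
-3      -3
drop    (empty)
-8      -8
12      -8 12
+       4
dup     4 4
60      4 4 60
swap    4 60 4
-       4 56
over    4 56 4
negate  4 56 -4
drop    4 56
/       0
3       0 3
+       3
-1      3 -1
over    3 -1 3
dup     3 -1 3 3
mod     3 -1 0
over    3 -1 0 -1
mod     3 -1 0
6       3 -1 0 6
+       3 -1 6
-       3 -7
-1      3 -7 -1
drop    3 -7
*       -21

1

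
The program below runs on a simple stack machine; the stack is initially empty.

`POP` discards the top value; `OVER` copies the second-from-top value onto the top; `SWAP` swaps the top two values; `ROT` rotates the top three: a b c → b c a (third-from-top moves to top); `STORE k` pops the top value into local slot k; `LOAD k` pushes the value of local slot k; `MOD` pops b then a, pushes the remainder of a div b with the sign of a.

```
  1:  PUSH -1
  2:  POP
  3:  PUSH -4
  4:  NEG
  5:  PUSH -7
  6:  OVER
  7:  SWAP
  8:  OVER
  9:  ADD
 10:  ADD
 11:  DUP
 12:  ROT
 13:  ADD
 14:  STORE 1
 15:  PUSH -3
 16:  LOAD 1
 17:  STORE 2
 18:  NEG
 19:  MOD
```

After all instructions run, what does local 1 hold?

PUSH -1 : -1
POP     : (empty)
PUSH -4 : -4
NEG     : 4
PUSH -7 : 4 -7
OVER    : 4 -7 4
SWAP    : 4 4 -7
OVER    : 4 4 -7 4
ADD     : 4 4 -3
ADD     : 4 1
DUP     : 4 1 1
ROT     : 1 1 4
ADD     : 1 5
STORE 1 : 1
PUSH -3 : 1 -3
LOAD 1  : 1 -3 5
STORE 2 : 1 -3
NEG     : 1 3
MOD     : 1

5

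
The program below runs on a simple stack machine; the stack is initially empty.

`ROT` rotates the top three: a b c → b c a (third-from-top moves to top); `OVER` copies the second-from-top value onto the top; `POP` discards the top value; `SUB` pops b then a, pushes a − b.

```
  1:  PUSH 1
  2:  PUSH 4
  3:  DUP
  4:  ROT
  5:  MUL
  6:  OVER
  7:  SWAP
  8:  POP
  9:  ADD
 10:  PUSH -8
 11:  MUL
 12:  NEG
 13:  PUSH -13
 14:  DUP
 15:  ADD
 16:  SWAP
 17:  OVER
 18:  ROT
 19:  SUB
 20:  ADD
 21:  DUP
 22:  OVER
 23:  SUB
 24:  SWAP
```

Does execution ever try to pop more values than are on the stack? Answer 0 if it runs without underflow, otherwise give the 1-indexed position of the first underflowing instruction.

PUSH 1   : 1
PUSH 4   : 1 4
DUP      : 1 4 4
ROT      : 4 4 1
MUL      : 4 4
OVER     : 4 4 4
SWAP     : 4 4 4
POP      : 4 4
ADD      : 8
PUSH -8  : 8 -8
MUL      : -64
NEG      : 64
PUSH -13 : 64 -13
DUP      : 64 -13 -13
ADD      : 64 -26
SWAP     : -26 64
OVER     : -26 64 -26
ROT      : 64 -26 -26
SUB      : 64 0
ADD      : 64
DUP      : 64 64
OVER     : 64 64 64
SUB      : 64 0
SWAP     : 0 64

0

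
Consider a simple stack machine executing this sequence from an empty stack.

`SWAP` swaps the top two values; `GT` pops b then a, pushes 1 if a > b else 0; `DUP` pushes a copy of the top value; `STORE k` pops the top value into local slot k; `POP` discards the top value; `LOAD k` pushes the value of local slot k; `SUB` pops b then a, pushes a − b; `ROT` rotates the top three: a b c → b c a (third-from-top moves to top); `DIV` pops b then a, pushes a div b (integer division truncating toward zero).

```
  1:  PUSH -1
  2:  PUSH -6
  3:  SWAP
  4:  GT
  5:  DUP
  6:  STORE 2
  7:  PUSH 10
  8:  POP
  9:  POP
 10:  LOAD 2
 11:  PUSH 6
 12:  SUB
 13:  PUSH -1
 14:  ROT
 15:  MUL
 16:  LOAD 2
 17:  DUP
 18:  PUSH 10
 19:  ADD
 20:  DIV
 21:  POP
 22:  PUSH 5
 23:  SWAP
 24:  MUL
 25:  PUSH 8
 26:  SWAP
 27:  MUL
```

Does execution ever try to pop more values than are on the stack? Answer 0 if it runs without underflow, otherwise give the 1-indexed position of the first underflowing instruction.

14

PUSH -1 : -1
PUSH -6 : -1 -6
SWAP    : -6 -1
GT      : 0
DUP     : 0 0
STORE 2 : 0
PUSH 10 : 0 10
POP     : 0
POP     : (empty)
LOAD 2  : 0
PUSH 6  : 0 6
SUB     : -6
PUSH -1 : -6 -1
ROT  — needs 3 operands, stack has 2 → underflow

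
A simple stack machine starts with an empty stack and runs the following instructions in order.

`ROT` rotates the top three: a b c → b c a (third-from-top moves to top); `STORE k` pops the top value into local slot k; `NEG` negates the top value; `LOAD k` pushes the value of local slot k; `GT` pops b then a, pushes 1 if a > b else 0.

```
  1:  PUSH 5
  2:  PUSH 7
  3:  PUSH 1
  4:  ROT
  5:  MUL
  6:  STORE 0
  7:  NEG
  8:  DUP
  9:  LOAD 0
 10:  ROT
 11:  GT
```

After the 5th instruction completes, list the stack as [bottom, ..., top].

PUSH 5 → 5
PUSH 7 → 5 7
PUSH 1 → 5 7 1
ROT    → 7 1 5
MUL    → 7 5

[7, 5]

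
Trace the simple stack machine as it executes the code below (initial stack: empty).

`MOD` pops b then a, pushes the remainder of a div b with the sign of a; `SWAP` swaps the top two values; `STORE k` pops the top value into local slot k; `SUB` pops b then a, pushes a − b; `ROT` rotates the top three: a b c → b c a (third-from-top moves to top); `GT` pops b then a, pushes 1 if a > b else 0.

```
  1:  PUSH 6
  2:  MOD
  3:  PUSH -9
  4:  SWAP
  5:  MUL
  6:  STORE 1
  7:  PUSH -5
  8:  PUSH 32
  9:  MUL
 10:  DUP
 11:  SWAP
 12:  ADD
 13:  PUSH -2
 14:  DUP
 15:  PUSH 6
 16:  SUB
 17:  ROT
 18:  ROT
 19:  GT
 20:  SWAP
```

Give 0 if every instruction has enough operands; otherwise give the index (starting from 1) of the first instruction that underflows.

2

PUSH 6  [6]
MOD  — needs 2 operands, stack has 1 → underflow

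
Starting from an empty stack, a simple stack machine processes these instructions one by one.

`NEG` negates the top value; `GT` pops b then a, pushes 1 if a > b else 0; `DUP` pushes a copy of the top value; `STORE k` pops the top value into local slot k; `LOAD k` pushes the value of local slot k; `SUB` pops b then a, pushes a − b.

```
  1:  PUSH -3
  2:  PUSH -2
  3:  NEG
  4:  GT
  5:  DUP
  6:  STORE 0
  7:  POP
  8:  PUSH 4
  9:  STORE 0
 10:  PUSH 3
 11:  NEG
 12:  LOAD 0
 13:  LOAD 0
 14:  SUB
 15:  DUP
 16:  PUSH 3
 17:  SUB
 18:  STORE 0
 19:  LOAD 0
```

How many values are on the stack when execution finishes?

PUSH -3 → [-3]
PUSH -2 → [-3, -2]
NEG     → [-3, 2]
GT      → [0]
DUP     → [0, 0]
STORE 0 → [0]
POP     → []
PUSH 4  → [4]
STORE 0 → []
PUSH 3  → [3]
NEG     → [-3]
LOAD 0  → [-3, 4]
LOAD 0  → [-3, 4, 4]
SUB     → [-3, 0]
DUP     → [-3, 0, 0]
PUSH 3  → [-3, 0, 0, 3]
SUB     → [-3, 0, -3]
STORE 0 → [-3, 0]
LOAD 0  → [-3, 0, -3]

3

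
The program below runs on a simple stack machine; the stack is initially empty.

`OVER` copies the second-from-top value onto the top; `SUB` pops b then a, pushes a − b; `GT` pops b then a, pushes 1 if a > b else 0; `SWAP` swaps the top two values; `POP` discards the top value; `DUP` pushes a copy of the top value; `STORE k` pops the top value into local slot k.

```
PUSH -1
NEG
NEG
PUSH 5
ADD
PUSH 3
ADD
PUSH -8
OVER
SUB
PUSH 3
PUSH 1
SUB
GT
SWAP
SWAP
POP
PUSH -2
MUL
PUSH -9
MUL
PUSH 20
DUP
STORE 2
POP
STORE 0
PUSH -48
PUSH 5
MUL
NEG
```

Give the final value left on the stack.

240

PUSH -1   -1
NEG       1
NEG       -1
PUSH 5    -1 5
ADD       4
PUSH 3    4 3
ADD       7
PUSH -8   7 -8
OVER      7 -8 7
SUB       7 -15
PUSH 3    7 -15 3
PUSH 1    7 -15 3 1
SUB       7 -15 2
GT        7 0
SWAP      0 7
SWAP      7 0
POP       7
PUSH -2   7 -2
MUL       -14
PUSH -9   -14 -9
MUL       126
PUSH 20   126 20
DUP       126 20 20
STORE 2   126 20
POP       126
STORE 0   (empty)
PUSH -48  -48
PUSH 5    -48 5
MUL       -240
NEG       240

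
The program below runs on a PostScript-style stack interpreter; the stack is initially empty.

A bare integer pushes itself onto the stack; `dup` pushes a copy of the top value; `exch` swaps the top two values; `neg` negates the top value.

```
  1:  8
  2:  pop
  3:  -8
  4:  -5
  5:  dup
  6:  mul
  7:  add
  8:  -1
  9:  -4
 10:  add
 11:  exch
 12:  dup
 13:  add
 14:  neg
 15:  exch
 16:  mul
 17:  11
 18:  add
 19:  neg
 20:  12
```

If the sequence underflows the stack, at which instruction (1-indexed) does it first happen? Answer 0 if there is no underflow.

0

8     [8]
pop   []
-8    [-8]
-5    [-8, -5]
dup   [-8, -5, -5]
mul   [-8, 25]
add   [17]
-1    [17, -1]
-4    [17, -1, -4]
add   [17, -5]
exch  [-5, 17]
dup   [-5, 17, 17]
add   [-5, 34]
neg   [-5, -34]
exch  [-34, -5]
mul   [170]
11    [170, 11]
add   [181]
neg   [-181]
12    [-181, 12]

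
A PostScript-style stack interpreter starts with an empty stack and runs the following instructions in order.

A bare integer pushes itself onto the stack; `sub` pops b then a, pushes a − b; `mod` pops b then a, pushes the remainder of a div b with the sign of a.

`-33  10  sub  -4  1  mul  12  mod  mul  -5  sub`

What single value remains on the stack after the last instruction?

-33 → [-33]
10  → [-33, 10]
sub → [-43]
-4  → [-43, -4]
1   → [-43, -4, 1]
mul → [-43, -4]
12  → [-43, -4, 12]
mod → [-43, -4]
mul → [172]
-5  → [172, -5]
sub → [177]

177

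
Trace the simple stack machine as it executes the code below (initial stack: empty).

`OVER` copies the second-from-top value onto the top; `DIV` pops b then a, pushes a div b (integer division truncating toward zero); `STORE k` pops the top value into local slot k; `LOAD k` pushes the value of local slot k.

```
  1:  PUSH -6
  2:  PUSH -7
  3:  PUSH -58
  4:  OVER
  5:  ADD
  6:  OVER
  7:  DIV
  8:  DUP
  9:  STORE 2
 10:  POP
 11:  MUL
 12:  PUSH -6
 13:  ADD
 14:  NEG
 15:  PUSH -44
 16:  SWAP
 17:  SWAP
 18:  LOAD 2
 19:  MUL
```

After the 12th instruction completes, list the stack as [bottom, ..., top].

PUSH -6   -6
PUSH -7   -6 -7
PUSH -58  -6 -7 -58
OVER      -6 -7 -58 -7
ADD       -6 -7 -65
OVER      -6 -7 -65 -7
DIV       -6 -7 9
DUP       -6 -7 9 9
STORE 2   -6 -7 9
POP       -6 -7
MUL       42
PUSH -6   42 -6

[42, -6]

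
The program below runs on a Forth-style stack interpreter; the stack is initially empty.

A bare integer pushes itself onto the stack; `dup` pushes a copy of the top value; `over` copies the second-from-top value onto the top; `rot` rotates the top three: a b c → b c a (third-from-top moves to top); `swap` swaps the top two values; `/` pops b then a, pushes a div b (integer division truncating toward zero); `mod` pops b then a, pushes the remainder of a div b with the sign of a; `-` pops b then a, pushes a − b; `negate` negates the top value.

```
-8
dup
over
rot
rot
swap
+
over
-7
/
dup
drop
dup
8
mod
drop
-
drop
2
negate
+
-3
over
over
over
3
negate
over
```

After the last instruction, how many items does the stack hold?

-8     : -8
dup    : -8 -8
over   : -8 -8 -8
rot    : -8 -8 -8
rot    : -8 -8 -8
swap   : -8 -8 -8
+      : -8 -16
over   : -8 -16 -8
-7     : -8 -16 -8 -7
/      : -8 -16 1
dup    : -8 -16 1 1
drop   : -8 -16 1
dup    : -8 -16 1 1
8      : -8 -16 1 1 8
mod    : -8 -16 1 1
drop   : -8 -16 1
-      : -8 -17
drop   : -8
2      : -8 2
negate : -8 -2
+      : -10
-3     : -10 -3
over   : -10 -3 -10
over   : -10 -3 -10 -3
over   : -10 -3 -10 -3 -10
3      : -10 -3 -10 -3 -10 3
negate : -10 -3 -10 -3 -10 -3
over   : -10 -3 -10 -3 -10 -3 -10

7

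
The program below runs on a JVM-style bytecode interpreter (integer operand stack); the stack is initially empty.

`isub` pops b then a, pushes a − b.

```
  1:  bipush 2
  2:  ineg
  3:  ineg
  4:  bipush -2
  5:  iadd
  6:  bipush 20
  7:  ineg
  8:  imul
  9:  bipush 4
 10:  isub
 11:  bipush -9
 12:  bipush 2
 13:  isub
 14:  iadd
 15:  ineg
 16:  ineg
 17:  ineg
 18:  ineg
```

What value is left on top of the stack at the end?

bipush 2  : [2]
ineg      : [-2]
ineg      : [2]
bipush -2 : [2, -2]
iadd      : [0]
bipush 20 : [0, 20]
ineg      : [0, -20]
imul      : [0]
bipush 4  : [0, 4]
isub      : [-4]
bipush -9 : [-4, -9]
bipush 2  : [-4, -9, 2]
isub      : [-4, -11]
iadd      : [-15]
ineg      : [15]
ineg      : [-15]
ineg      : [15]
ineg      : [-15]

-15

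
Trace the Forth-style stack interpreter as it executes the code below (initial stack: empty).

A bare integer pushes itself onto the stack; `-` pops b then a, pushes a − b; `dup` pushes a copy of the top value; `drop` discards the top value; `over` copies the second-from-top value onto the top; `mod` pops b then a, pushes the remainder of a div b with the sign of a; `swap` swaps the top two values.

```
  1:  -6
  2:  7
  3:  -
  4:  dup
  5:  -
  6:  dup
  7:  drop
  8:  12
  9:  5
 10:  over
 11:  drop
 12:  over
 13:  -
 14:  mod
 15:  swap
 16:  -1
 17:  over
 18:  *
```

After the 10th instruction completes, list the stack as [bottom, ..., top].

-6    -6
7     -6 7
-     -13
dup   -13 -13
-     0
dup   0 0
drop  0
12    0 12
5     0 12 5
over  0 12 5 12

[0, 12, 5, 12]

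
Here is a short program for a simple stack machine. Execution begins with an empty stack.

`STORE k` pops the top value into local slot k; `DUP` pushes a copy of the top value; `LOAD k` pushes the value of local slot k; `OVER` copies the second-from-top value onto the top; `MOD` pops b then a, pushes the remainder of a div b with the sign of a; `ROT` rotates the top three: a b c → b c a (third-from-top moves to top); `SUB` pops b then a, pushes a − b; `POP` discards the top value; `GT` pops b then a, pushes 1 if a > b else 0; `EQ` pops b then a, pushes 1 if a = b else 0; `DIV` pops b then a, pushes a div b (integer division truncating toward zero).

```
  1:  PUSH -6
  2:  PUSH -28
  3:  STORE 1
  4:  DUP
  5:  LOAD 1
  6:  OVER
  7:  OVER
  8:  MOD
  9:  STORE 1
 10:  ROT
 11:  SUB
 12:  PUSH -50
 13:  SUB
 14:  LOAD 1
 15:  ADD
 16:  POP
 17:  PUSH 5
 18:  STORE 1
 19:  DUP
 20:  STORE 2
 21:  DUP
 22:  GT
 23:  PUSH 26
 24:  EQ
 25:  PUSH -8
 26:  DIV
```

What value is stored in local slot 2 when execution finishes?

-6

PUSH -6   -6
PUSH -28  -6 -28
STORE 1   -6
DUP       -6 -6
LOAD 1    -6 -6 -28
OVER      -6 -6 -28 -6
OVER      -6 -6 -28 -6 -28
MOD       -6 -6 -28 -6
STORE 1   -6 -6 -28
ROT       -6 -28 -6
SUB       -6 -22
PUSH -50  -6 -22 -50
SUB       -6 28
LOAD 1    -6 28 -6
ADD       -6 22
POP       -6
PUSH 5    -6 5
STORE 1   -6
DUP       -6 -6
STORE 2   -6
DUP       -6 -6
GT        0
PUSH 26   0 26
EQ        0
PUSH -8   0 -8
DIV       0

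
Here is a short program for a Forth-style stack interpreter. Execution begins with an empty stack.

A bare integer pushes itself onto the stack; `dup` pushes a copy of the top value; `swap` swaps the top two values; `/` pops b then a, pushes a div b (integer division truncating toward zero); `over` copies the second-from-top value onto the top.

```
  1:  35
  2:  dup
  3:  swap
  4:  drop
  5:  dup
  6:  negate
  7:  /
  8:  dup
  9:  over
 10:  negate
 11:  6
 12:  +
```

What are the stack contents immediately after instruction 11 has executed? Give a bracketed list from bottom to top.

35      35
dup     35 35
swap    35 35
drop    35
dup     35 35
negate  35 -35
/       -1
dup     -1 -1
over    -1 -1 -1
negate  -1 -1 1
6       -1 -1 1 6

[-1, -1, 1, 6]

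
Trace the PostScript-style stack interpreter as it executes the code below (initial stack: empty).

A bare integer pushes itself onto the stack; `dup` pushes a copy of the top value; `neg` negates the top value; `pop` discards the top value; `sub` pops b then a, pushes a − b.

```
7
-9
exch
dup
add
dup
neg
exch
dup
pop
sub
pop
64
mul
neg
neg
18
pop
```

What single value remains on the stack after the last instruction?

-576

7     [7]
-9    [7, -9]
exch  [-9, 7]
dup   [-9, 7, 7]
add   [-9, 14]
dup   [-9, 14, 14]
neg   [-9, 14, -14]
exch  [-9, -14, 14]
dup   [-9, -14, 14, 14]
pop   [-9, -14, 14]
sub   [-9, -28]
pop   [-9]
64    [-9, 64]
mul   [-576]
neg   [576]
neg   [-576]
18    [-576, 18]
pop   [-576]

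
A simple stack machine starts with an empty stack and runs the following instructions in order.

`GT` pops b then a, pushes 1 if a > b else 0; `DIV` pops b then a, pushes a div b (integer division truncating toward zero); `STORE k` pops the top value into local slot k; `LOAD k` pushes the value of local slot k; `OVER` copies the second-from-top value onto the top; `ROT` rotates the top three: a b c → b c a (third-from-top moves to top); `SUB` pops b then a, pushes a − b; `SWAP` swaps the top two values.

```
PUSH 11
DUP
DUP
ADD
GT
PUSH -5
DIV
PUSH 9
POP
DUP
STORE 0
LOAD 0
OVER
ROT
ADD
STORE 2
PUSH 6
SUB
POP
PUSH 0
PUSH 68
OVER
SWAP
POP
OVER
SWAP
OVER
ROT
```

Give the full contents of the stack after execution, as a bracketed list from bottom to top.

[0, 0, 0, 0]

PUSH 11  11
DUP      11 11
DUP      11 11 11
ADD      11 22
GT       0
PUSH -5  0 -5
DIV      0
PUSH 9   0 9
POP      0
DUP      0 0
STORE 0  0
LOAD 0   0 0
OVER     0 0 0
ROT      0 0 0
ADD      0 0
STORE 2  0
PUSH 6   0 6
SUB      -6
POP      (empty)
PUSH 0   0
PUSH 68  0 68
OVER     0 68 0
SWAP     0 0 68
POP      0 0
OVER     0 0 0
SWAP     0 0 0
OVER     0 0 0 0
ROT      0 0 0 0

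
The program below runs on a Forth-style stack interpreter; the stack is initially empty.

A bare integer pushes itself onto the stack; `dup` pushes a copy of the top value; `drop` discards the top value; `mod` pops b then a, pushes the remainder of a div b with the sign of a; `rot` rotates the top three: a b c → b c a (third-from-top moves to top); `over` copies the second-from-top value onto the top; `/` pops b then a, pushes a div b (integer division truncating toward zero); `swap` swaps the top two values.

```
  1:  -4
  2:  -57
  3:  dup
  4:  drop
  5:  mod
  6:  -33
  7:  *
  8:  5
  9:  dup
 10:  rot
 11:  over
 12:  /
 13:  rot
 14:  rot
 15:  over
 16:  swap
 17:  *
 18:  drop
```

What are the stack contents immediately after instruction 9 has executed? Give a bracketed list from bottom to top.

[132, 5, 5]

-4   -> -4
-57  -> -4 -57
dup  -> -4 -57 -57
drop -> -4 -57
mod  -> -4
-33  -> -4 -33
*    -> 132
5    -> 132 5
dup  -> 132 5 5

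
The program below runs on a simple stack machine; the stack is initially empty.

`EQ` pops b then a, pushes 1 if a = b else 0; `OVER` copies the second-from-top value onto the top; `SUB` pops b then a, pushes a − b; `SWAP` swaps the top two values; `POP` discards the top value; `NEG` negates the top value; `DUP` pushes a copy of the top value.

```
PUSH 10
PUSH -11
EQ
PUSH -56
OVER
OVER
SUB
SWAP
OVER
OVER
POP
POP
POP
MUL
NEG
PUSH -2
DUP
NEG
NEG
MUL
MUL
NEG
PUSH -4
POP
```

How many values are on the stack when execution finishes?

1

PUSH 10  → 10
PUSH -11 → 10 -11
EQ       → 0
PUSH -56 → 0 -56
OVER     → 0 -56 0
OVER     → 0 -56 0 -56
SUB      → 0 -56 56
SWAP     → 0 56 -56
OVER     → 0 56 -56 56
OVER     → 0 56 -56 56 -56
POP      → 0 56 -56 56
POP      → 0 56 -56
POP      → 0 56
MUL      → 0
NEG      → 0
PUSH -2  → 0 -2
DUP      → 0 -2 -2
NEG      → 0 -2 2
NEG      → 0 -2 -2
MUL      → 0 4
MUL      → 0
NEG      → 0
PUSH -4  → 0 -4
POP      → 0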